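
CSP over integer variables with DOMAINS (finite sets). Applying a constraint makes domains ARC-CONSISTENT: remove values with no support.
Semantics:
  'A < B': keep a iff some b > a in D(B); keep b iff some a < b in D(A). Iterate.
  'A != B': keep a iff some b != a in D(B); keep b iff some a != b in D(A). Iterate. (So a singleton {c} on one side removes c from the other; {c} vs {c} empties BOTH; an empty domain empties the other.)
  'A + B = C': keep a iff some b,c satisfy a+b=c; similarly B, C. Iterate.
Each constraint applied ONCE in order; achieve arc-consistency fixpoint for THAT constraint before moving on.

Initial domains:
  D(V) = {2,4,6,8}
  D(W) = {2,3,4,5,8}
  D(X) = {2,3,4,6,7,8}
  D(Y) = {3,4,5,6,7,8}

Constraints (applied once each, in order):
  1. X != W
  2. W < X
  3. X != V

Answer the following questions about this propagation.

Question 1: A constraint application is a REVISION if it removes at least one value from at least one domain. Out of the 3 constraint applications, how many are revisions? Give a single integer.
Constraint 1 (X != W) on D(X)={2,3,4,6,7,8} D(W)={2,3,4,5,8}: no change => not a revision
Constraint 2 (W < X) on D(W)={2,3,4,5,8} D(X)={2,3,4,6,7,8}: W {2,3,4,5,8}->{2,3,4,5}; X {2,3,4,6,7,8}->{3,4,6,7,8} => REVISION
Constraint 3 (X != V) on D(X)={3,4,6,7,8} D(V)={2,4,6,8}: no change => not a revision
Total revisions = 1

Answer: 1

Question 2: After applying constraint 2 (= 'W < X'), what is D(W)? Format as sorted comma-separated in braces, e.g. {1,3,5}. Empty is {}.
Answer: {2,3,4,5}

Derivation:
Constraint 1 (X != W) on D(X)={2,3,4,6,7,8} D(W)={2,3,4,5,8}: no change
Constraint 2 (W < X) on D(W)={2,3,4,5,8} D(X)={2,3,4,6,7,8}: W {2,3,4,5,8}->{2,3,4,5}; X {2,3,4,6,7,8}->{3,4,6,7,8}
So after constraint 2: D(W) = {2,3,4,5}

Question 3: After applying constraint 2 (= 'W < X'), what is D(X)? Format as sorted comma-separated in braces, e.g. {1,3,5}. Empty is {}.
Constraint 1 (X != W) on D(X)={2,3,4,6,7,8} D(W)={2,3,4,5,8}: no change
Constraint 2 (W < X) on D(W)={2,3,4,5,8} D(X)={2,3,4,6,7,8}: W {2,3,4,5,8}->{2,3,4,5}; X {2,3,4,6,7,8}->{3,4,6,7,8}
So after constraint 2: D(X) = {3,4,6,7,8}

Answer: {3,4,6,7,8}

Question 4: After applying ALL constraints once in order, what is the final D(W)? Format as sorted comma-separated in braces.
Answer: {2,3,4,5}

Derivation:
Constraint 1 (X != W) on D(X)={2,3,4,6,7,8} D(W)={2,3,4,5,8}: no change
Constraint 2 (W < X) on D(W)={2,3,4,5,8} D(X)={2,3,4,6,7,8}: W {2,3,4,5,8}->{2,3,4,5}; X {2,3,4,6,7,8}->{3,4,6,7,8}
Constraint 3 (X != V) on D(X)={3,4,6,7,8} D(V)={2,4,6,8}: no change
So after all 3 constraints: D(W) = {2,3,4,5}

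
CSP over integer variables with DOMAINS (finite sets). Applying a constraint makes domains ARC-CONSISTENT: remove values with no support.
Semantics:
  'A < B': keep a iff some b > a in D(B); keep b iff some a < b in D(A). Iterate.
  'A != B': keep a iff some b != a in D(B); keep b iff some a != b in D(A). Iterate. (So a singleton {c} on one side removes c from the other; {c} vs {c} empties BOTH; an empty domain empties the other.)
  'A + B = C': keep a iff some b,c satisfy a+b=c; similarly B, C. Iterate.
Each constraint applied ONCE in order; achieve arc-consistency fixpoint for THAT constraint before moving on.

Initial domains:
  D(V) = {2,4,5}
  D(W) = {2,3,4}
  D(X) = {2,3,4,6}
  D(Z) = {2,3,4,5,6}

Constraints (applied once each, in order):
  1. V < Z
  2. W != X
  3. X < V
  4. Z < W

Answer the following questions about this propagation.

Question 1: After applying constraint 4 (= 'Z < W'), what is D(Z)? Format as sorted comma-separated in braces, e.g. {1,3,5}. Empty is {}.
Answer: {3}

Derivation:
Constraint 1 (V < Z) on D(V)={2,4,5} D(Z)={2,3,4,5,6}: Z {2,3,4,5,6}->{3,4,5,6}
Constraint 2 (W != X) on D(W)={2,3,4} D(X)={2,3,4,6}: no change
Constraint 3 (X < V) on D(X)={2,3,4,6} D(V)={2,4,5}: X {2,3,4,6}->{2,3,4}; V {2,4,5}->{4,5}
Constraint 4 (Z < W) on D(Z)={3,4,5,6} D(W)={2,3,4}: Z {3,4,5,6}->{3}; W {2,3,4}->{4}
So after constraint 4: D(Z) = {3}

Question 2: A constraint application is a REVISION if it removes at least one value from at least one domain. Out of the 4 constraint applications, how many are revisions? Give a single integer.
Constraint 1 (V < Z) on D(V)={2,4,5} D(Z)={2,3,4,5,6}: Z {2,3,4,5,6}->{3,4,5,6} => REVISION
Constraint 2 (W != X) on D(W)={2,3,4} D(X)={2,3,4,6}: no change => not a revision
Constraint 3 (X < V) on D(X)={2,3,4,6} D(V)={2,4,5}: X {2,3,4,6}->{2,3,4}; V {2,4,5}->{4,5} => REVISION
Constraint 4 (Z < W) on D(Z)={3,4,5,6} D(W)={2,3,4}: Z {3,4,5,6}->{3}; W {2,3,4}->{4} => REVISION
Total revisions = 3

Answer: 3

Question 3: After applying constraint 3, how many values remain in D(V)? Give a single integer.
Constraint 1 (V < Z) on D(V)={2,4,5} D(Z)={2,3,4,5,6}: Z {2,3,4,5,6}->{3,4,5,6}
Constraint 2 (W != X) on D(W)={2,3,4} D(X)={2,3,4,6}: no change
Constraint 3 (X < V) on D(X)={2,3,4,6} D(V)={2,4,5}: X {2,3,4,6}->{2,3,4}; V {2,4,5}->{4,5}
So after constraint 3: D(V)={4,5}, size = 2

Answer: 2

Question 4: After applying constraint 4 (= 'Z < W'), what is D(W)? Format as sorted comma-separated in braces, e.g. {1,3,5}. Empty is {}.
Answer: {4}

Derivation:
Constraint 1 (V < Z) on D(V)={2,4,5} D(Z)={2,3,4,5,6}: Z {2,3,4,5,6}->{3,4,5,6}
Constraint 2 (W != X) on D(W)={2,3,4} D(X)={2,3,4,6}: no change
Constraint 3 (X < V) on D(X)={2,3,4,6} D(V)={2,4,5}: X {2,3,4,6}->{2,3,4}; V {2,4,5}->{4,5}
Constraint 4 (Z < W) on D(Z)={3,4,5,6} D(W)={2,3,4}: Z {3,4,5,6}->{3}; W {2,3,4}->{4}
So after constraint 4: D(W) = {4}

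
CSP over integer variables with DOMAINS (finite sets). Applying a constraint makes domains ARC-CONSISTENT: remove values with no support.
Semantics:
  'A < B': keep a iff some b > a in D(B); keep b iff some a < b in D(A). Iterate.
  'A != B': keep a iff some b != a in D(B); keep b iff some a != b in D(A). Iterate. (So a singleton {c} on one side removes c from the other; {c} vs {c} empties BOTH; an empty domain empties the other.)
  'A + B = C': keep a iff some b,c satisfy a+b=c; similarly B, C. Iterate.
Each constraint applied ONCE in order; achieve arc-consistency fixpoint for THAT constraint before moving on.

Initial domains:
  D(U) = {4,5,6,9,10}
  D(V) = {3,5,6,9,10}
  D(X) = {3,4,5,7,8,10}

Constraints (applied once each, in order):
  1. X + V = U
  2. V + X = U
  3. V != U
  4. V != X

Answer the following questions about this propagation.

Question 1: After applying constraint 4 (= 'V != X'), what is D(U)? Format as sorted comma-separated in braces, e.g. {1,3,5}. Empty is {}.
Answer: {6,9,10}

Derivation:
Constraint 1 (X + V = U) on D(X)={3,4,5,7,8,10} D(V)={3,5,6,9,10} D(U)={4,5,6,9,10}: X {3,4,5,7,8,10}->{3,4,5,7}; V {3,5,6,9,10}->{3,5,6}; U {4,5,6,9,10}->{6,9,10}
Constraint 2 (V + X = U) on D(V)={3,5,6} D(X)={3,4,5,7} D(U)={6,9,10}: no change
Constraint 3 (V != U) on D(V)={3,5,6} D(U)={6,9,10}: no change
Constraint 4 (V != X) on D(V)={3,5,6} D(X)={3,4,5,7}: no change
So after constraint 4: D(U) = {6,9,10}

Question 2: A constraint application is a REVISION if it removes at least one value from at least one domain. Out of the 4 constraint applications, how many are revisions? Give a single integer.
Constraint 1 (X + V = U) on D(X)={3,4,5,7,8,10} D(V)={3,5,6,9,10} D(U)={4,5,6,9,10}: X {3,4,5,7,8,10}->{3,4,5,7}; V {3,5,6,9,10}->{3,5,6}; U {4,5,6,9,10}->{6,9,10} => REVISION
Constraint 2 (V + X = U) on D(V)={3,5,6} D(X)={3,4,5,7} D(U)={6,9,10}: no change => not a revision
Constraint 3 (V != U) on D(V)={3,5,6} D(U)={6,9,10}: no change => not a revision
Constraint 4 (V != X) on D(V)={3,5,6} D(X)={3,4,5,7}: no change => not a revision
Total revisions = 1

Answer: 1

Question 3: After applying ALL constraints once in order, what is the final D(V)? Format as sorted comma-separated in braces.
Constraint 1 (X + V = U) on D(X)={3,4,5,7,8,10} D(V)={3,5,6,9,10} D(U)={4,5,6,9,10}: X {3,4,5,7,8,10}->{3,4,5,7}; V {3,5,6,9,10}->{3,5,6}; U {4,5,6,9,10}->{6,9,10}
Constraint 2 (V + X = U) on D(V)={3,5,6} D(X)={3,4,5,7} D(U)={6,9,10}: no change
Constraint 3 (V != U) on D(V)={3,5,6} D(U)={6,9,10}: no change
Constraint 4 (V != X) on D(V)={3,5,6} D(X)={3,4,5,7}: no change
So after all 4 constraints: D(V) = {3,5,6}

Answer: {3,5,6}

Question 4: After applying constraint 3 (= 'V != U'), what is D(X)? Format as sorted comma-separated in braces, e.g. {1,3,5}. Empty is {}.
Constraint 1 (X + V = U) on D(X)={3,4,5,7,8,10} D(V)={3,5,6,9,10} D(U)={4,5,6,9,10}: X {3,4,5,7,8,10}->{3,4,5,7}; V {3,5,6,9,10}->{3,5,6}; U {4,5,6,9,10}->{6,9,10}
Constraint 2 (V + X = U) on D(V)={3,5,6} D(X)={3,4,5,7} D(U)={6,9,10}: no change
Constraint 3 (V != U) on D(V)={3,5,6} D(U)={6,9,10}: no change
So after constraint 3: D(X) = {3,4,5,7}

Answer: {3,4,5,7}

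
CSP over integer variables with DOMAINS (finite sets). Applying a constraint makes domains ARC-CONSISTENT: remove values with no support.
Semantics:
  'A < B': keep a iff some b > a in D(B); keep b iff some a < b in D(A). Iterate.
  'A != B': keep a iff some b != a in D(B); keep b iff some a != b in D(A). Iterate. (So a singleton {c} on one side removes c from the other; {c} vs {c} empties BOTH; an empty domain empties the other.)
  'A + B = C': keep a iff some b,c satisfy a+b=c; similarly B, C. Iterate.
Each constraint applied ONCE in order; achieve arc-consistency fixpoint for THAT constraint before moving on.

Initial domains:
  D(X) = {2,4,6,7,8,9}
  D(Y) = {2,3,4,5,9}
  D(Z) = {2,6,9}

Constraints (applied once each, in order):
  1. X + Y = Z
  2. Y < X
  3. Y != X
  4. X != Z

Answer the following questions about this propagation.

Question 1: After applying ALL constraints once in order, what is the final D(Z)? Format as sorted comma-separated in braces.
Answer: {6,9}

Derivation:
Constraint 1 (X + Y = Z) on D(X)={2,4,6,7,8,9} D(Y)={2,3,4,5,9} D(Z)={2,6,9}: X {2,4,6,7,8,9}->{2,4,6,7}; Y {2,3,4,5,9}->{2,3,4,5}; Z {2,6,9}->{6,9}
Constraint 2 (Y < X) on D(Y)={2,3,4,5} D(X)={2,4,6,7}: X {2,4,6,7}->{4,6,7}
Constraint 3 (Y != X) on D(Y)={2,3,4,5} D(X)={4,6,7}: no change
Constraint 4 (X != Z) on D(X)={4,6,7} D(Z)={6,9}: no change
So after all 4 constraints: D(Z) = {6,9}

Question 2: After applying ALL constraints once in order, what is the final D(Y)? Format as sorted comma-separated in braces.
Constraint 1 (X + Y = Z) on D(X)={2,4,6,7,8,9} D(Y)={2,3,4,5,9} D(Z)={2,6,9}: X {2,4,6,7,8,9}->{2,4,6,7}; Y {2,3,4,5,9}->{2,3,4,5}; Z {2,6,9}->{6,9}
Constraint 2 (Y < X) on D(Y)={2,3,4,5} D(X)={2,4,6,7}: X {2,4,6,7}->{4,6,7}
Constraint 3 (Y != X) on D(Y)={2,3,4,5} D(X)={4,6,7}: no change
Constraint 4 (X != Z) on D(X)={4,6,7} D(Z)={6,9}: no change
So after all 4 constraints: D(Y) = {2,3,4,5}

Answer: {2,3,4,5}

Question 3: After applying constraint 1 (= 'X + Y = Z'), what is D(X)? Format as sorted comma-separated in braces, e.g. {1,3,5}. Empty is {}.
Constraint 1 (X + Y = Z) on D(X)={2,4,6,7,8,9} D(Y)={2,3,4,5,9} D(Z)={2,6,9}: X {2,4,6,7,8,9}->{2,4,6,7}; Y {2,3,4,5,9}->{2,3,4,5}; Z {2,6,9}->{6,9}
So after constraint 1: D(X) = {2,4,6,7}

Answer: {2,4,6,7}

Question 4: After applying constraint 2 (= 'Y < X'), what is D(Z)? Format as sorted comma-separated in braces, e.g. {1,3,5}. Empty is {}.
Answer: {6,9}

Derivation:
Constraint 1 (X + Y = Z) on D(X)={2,4,6,7,8,9} D(Y)={2,3,4,5,9} D(Z)={2,6,9}: X {2,4,6,7,8,9}->{2,4,6,7}; Y {2,3,4,5,9}->{2,3,4,5}; Z {2,6,9}->{6,9}
Constraint 2 (Y < X) on D(Y)={2,3,4,5} D(X)={2,4,6,7}: X {2,4,6,7}->{4,6,7}
So after constraint 2: D(Z) = {6,9}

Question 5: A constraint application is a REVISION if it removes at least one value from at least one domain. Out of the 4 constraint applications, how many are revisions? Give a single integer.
Answer: 2

Derivation:
Constraint 1 (X + Y = Z) on D(X)={2,4,6,7,8,9} D(Y)={2,3,4,5,9} D(Z)={2,6,9}: X {2,4,6,7,8,9}->{2,4,6,7}; Y {2,3,4,5,9}->{2,3,4,5}; Z {2,6,9}->{6,9} => REVISION
Constraint 2 (Y < X) on D(Y)={2,3,4,5} D(X)={2,4,6,7}: X {2,4,6,7}->{4,6,7} => REVISION
Constraint 3 (Y != X) on D(Y)={2,3,4,5} D(X)={4,6,7}: no change => not a revision
Constraint 4 (X != Z) on D(X)={4,6,7} D(Z)={6,9}: no change => not a revision
Total revisions = 2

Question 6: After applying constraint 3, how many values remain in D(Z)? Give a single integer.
Constraint 1 (X + Y = Z) on D(X)={2,4,6,7,8,9} D(Y)={2,3,4,5,9} D(Z)={2,6,9}: X {2,4,6,7,8,9}->{2,4,6,7}; Y {2,3,4,5,9}->{2,3,4,5}; Z {2,6,9}->{6,9}
Constraint 2 (Y < X) on D(Y)={2,3,4,5} D(X)={2,4,6,7}: X {2,4,6,7}->{4,6,7}
Constraint 3 (Y != X) on D(Y)={2,3,4,5} D(X)={4,6,7}: no change
So after constraint 3: D(Z)={6,9}, size = 2

Answer: 2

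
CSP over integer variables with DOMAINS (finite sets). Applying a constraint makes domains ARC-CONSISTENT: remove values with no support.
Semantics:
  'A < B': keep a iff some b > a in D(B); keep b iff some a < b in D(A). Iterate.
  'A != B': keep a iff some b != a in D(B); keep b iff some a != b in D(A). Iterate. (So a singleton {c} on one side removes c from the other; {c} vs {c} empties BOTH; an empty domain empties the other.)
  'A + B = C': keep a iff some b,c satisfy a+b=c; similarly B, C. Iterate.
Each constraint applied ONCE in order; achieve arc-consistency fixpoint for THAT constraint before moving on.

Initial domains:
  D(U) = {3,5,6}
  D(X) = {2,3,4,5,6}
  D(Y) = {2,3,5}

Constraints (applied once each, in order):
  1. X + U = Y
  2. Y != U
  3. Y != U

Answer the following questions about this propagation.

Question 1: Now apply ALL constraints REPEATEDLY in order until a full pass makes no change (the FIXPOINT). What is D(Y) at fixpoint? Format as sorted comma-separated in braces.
Answer: {5}

Derivation:
pass 0 (initial): D(Y)={2,3,5}
pass 1: U {3,5,6}->{3}; X {2,3,4,5,6}->{2}; Y {2,3,5}->{5}
pass 2: no change
Fixpoint after 2 passes: D(Y) = {5}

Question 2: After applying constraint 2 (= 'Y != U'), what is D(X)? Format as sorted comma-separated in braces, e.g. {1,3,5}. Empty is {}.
Constraint 1 (X + U = Y) on D(X)={2,3,4,5,6} D(U)={3,5,6} D(Y)={2,3,5}: X {2,3,4,5,6}->{2}; U {3,5,6}->{3}; Y {2,3,5}->{5}
Constraint 2 (Y != U) on D(Y)={5} D(U)={3}: no change
So after constraint 2: D(X) = {2}

Answer: {2}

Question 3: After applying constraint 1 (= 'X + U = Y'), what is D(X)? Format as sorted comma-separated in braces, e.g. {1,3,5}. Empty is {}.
Constraint 1 (X + U = Y) on D(X)={2,3,4,5,6} D(U)={3,5,6} D(Y)={2,3,5}: X {2,3,4,5,6}->{2}; U {3,5,6}->{3}; Y {2,3,5}->{5}
So after constraint 1: D(X) = {2}

Answer: {2}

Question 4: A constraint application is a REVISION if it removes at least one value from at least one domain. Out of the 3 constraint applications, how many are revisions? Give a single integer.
Constraint 1 (X + U = Y) on D(X)={2,3,4,5,6} D(U)={3,5,6} D(Y)={2,3,5}: X {2,3,4,5,6}->{2}; U {3,5,6}->{3}; Y {2,3,5}->{5} => REVISION
Constraint 2 (Y != U) on D(Y)={5} D(U)={3}: no change => not a revision
Constraint 3 (Y != U) on D(Y)={5} D(U)={3}: no change => not a revision
Total revisions = 1

Answer: 1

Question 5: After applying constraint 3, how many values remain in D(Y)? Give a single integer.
Answer: 1

Derivation:
Constraint 1 (X + U = Y) on D(X)={2,3,4,5,6} D(U)={3,5,6} D(Y)={2,3,5}: X {2,3,4,5,6}->{2}; U {3,5,6}->{3}; Y {2,3,5}->{5}
Constraint 2 (Y != U) on D(Y)={5} D(U)={3}: no change
Constraint 3 (Y != U) on D(Y)={5} D(U)={3}: no change
So after constraint 3: D(Y)={5}, size = 1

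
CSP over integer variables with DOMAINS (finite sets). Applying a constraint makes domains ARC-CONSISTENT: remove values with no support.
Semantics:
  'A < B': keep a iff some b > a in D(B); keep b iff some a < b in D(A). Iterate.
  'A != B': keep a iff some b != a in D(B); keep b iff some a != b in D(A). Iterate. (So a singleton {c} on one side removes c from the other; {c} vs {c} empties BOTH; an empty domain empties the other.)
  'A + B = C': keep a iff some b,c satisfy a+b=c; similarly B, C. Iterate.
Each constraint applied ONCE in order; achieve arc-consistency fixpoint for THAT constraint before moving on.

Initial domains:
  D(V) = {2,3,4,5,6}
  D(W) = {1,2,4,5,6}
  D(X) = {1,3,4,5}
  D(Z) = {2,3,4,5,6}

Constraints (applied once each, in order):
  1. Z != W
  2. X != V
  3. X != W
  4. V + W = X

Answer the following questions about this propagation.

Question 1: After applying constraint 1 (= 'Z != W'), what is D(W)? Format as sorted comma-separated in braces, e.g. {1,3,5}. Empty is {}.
Answer: {1,2,4,5,6}

Derivation:
Constraint 1 (Z != W) on D(Z)={2,3,4,5,6} D(W)={1,2,4,5,6}: no change
So after constraint 1: D(W) = {1,2,4,5,6}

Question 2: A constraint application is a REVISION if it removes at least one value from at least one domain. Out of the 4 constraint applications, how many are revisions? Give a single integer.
Constraint 1 (Z != W) on D(Z)={2,3,4,5,6} D(W)={1,2,4,5,6}: no change => not a revision
Constraint 2 (X != V) on D(X)={1,3,4,5} D(V)={2,3,4,5,6}: no change => not a revision
Constraint 3 (X != W) on D(X)={1,3,4,5} D(W)={1,2,4,5,6}: no change => not a revision
Constraint 4 (V + W = X) on D(V)={2,3,4,5,6} D(W)={1,2,4,5,6} D(X)={1,3,4,5}: V {2,3,4,5,6}->{2,3,4}; W {1,2,4,5,6}->{1,2}; X {1,3,4,5}->{3,4,5} => REVISION
Total revisions = 1

Answer: 1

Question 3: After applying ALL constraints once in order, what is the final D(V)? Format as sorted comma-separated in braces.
Answer: {2,3,4}

Derivation:
Constraint 1 (Z != W) on D(Z)={2,3,4,5,6} D(W)={1,2,4,5,6}: no change
Constraint 2 (X != V) on D(X)={1,3,4,5} D(V)={2,3,4,5,6}: no change
Constraint 3 (X != W) on D(X)={1,3,4,5} D(W)={1,2,4,5,6}: no change
Constraint 4 (V + W = X) on D(V)={2,3,4,5,6} D(W)={1,2,4,5,6} D(X)={1,3,4,5}: V {2,3,4,5,6}->{2,3,4}; W {1,2,4,5,6}->{1,2}; X {1,3,4,5}->{3,4,5}
So after all 4 constraints: D(V) = {2,3,4}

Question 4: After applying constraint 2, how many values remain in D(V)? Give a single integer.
Constraint 1 (Z != W) on D(Z)={2,3,4,5,6} D(W)={1,2,4,5,6}: no change
Constraint 2 (X != V) on D(X)={1,3,4,5} D(V)={2,3,4,5,6}: no change
So after constraint 2: D(V)={2,3,4,5,6}, size = 5

Answer: 5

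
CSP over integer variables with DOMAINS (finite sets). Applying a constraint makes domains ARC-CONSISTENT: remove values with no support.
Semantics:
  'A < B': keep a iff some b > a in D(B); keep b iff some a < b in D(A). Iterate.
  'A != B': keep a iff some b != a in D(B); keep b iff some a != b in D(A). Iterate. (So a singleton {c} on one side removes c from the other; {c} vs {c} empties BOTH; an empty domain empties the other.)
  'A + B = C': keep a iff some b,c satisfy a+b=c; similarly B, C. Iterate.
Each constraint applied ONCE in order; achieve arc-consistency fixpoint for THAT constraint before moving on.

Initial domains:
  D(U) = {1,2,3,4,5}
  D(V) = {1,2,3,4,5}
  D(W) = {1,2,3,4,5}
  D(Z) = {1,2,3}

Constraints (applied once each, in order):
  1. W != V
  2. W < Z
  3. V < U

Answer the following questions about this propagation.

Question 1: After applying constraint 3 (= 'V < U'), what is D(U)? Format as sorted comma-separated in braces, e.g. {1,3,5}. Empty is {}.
Constraint 1 (W != V) on D(W)={1,2,3,4,5} D(V)={1,2,3,4,5}: no change
Constraint 2 (W < Z) on D(W)={1,2,3,4,5} D(Z)={1,2,3}: W {1,2,3,4,5}->{1,2}; Z {1,2,3}->{2,3}
Constraint 3 (V < U) on D(V)={1,2,3,4,5} D(U)={1,2,3,4,5}: V {1,2,3,4,5}->{1,2,3,4}; U {1,2,3,4,5}->{2,3,4,5}
So after constraint 3: D(U) = {2,3,4,5}

Answer: {2,3,4,5}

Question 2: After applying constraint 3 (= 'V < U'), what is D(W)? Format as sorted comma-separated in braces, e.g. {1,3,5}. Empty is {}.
Answer: {1,2}

Derivation:
Constraint 1 (W != V) on D(W)={1,2,3,4,5} D(V)={1,2,3,4,5}: no change
Constraint 2 (W < Z) on D(W)={1,2,3,4,5} D(Z)={1,2,3}: W {1,2,3,4,5}->{1,2}; Z {1,2,3}->{2,3}
Constraint 3 (V < U) on D(V)={1,2,3,4,5} D(U)={1,2,3,4,5}: V {1,2,3,4,5}->{1,2,3,4}; U {1,2,3,4,5}->{2,3,4,5}
So after constraint 3: D(W) = {1,2}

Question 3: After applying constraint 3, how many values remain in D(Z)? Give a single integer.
Constraint 1 (W != V) on D(W)={1,2,3,4,5} D(V)={1,2,3,4,5}: no change
Constraint 2 (W < Z) on D(W)={1,2,3,4,5} D(Z)={1,2,3}: W {1,2,3,4,5}->{1,2}; Z {1,2,3}->{2,3}
Constraint 3 (V < U) on D(V)={1,2,3,4,5} D(U)={1,2,3,4,5}: V {1,2,3,4,5}->{1,2,3,4}; U {1,2,3,4,5}->{2,3,4,5}
So after constraint 3: D(Z)={2,3}, size = 2

Answer: 2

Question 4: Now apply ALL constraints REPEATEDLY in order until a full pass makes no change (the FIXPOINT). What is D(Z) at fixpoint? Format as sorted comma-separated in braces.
pass 0 (initial): D(Z)={1,2,3}
pass 1: U {1,2,3,4,5}->{2,3,4,5}; V {1,2,3,4,5}->{1,2,3,4}; W {1,2,3,4,5}->{1,2}; Z {1,2,3}->{2,3}
pass 2: no change
Fixpoint after 2 passes: D(Z) = {2,3}

Answer: {2,3}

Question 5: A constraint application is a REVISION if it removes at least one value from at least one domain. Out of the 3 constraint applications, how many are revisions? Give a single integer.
Constraint 1 (W != V) on D(W)={1,2,3,4,5} D(V)={1,2,3,4,5}: no change => not a revision
Constraint 2 (W < Z) on D(W)={1,2,3,4,5} D(Z)={1,2,3}: W {1,2,3,4,5}->{1,2}; Z {1,2,3}->{2,3} => REVISION
Constraint 3 (V < U) on D(V)={1,2,3,4,5} D(U)={1,2,3,4,5}: V {1,2,3,4,5}->{1,2,3,4}; U {1,2,3,4,5}->{2,3,4,5} => REVISION
Total revisions = 2

Answer: 2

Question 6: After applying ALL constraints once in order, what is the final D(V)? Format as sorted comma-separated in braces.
Answer: {1,2,3,4}

Derivation:
Constraint 1 (W != V) on D(W)={1,2,3,4,5} D(V)={1,2,3,4,5}: no change
Constraint 2 (W < Z) on D(W)={1,2,3,4,5} D(Z)={1,2,3}: W {1,2,3,4,5}->{1,2}; Z {1,2,3}->{2,3}
Constraint 3 (V < U) on D(V)={1,2,3,4,5} D(U)={1,2,3,4,5}: V {1,2,3,4,5}->{1,2,3,4}; U {1,2,3,4,5}->{2,3,4,5}
So after all 3 constraints: D(V) = {1,2,3,4}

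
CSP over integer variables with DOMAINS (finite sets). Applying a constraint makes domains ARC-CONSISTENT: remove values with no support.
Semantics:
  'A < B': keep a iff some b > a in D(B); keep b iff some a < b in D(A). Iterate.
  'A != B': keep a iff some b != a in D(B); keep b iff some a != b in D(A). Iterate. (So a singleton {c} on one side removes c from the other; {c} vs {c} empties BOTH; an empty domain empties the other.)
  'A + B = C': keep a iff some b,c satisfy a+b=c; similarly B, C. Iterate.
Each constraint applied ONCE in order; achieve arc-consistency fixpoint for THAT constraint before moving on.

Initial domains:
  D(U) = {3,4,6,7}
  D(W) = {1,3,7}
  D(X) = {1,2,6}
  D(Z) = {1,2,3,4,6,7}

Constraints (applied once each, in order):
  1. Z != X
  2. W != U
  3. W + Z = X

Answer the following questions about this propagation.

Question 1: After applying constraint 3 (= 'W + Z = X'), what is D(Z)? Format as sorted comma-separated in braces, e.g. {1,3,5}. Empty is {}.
Constraint 1 (Z != X) on D(Z)={1,2,3,4,6,7} D(X)={1,2,6}: no change
Constraint 2 (W != U) on D(W)={1,3,7} D(U)={3,4,6,7}: no change
Constraint 3 (W + Z = X) on D(W)={1,3,7} D(Z)={1,2,3,4,6,7} D(X)={1,2,6}: W {1,3,7}->{1,3}; Z {1,2,3,4,6,7}->{1,3}; X {1,2,6}->{2,6}
So after constraint 3: D(Z) = {1,3}

Answer: {1,3}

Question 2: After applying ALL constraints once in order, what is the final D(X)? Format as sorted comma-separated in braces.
Constraint 1 (Z != X) on D(Z)={1,2,3,4,6,7} D(X)={1,2,6}: no change
Constraint 2 (W != U) on D(W)={1,3,7} D(U)={3,4,6,7}: no change
Constraint 3 (W + Z = X) on D(W)={1,3,7} D(Z)={1,2,3,4,6,7} D(X)={1,2,6}: W {1,3,7}->{1,3}; Z {1,2,3,4,6,7}->{1,3}; X {1,2,6}->{2,6}
So after all 3 constraints: D(X) = {2,6}

Answer: {2,6}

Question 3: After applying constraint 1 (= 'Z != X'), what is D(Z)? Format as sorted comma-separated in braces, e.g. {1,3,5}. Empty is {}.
Constraint 1 (Z != X) on D(Z)={1,2,3,4,6,7} D(X)={1,2,6}: no change
So after constraint 1: D(Z) = {1,2,3,4,6,7}

Answer: {1,2,3,4,6,7}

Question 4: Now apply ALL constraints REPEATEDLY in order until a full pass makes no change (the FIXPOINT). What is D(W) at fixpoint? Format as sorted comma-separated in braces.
Answer: {1,3}

Derivation:
pass 0 (initial): D(W)={1,3,7}
pass 1: W {1,3,7}->{1,3}; X {1,2,6}->{2,6}; Z {1,2,3,4,6,7}->{1,3}
pass 2: no change
Fixpoint after 2 passes: D(W) = {1,3}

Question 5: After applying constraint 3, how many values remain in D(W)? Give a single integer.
Answer: 2

Derivation:
Constraint 1 (Z != X) on D(Z)={1,2,3,4,6,7} D(X)={1,2,6}: no change
Constraint 2 (W != U) on D(W)={1,3,7} D(U)={3,4,6,7}: no change
Constraint 3 (W + Z = X) on D(W)={1,3,7} D(Z)={1,2,3,4,6,7} D(X)={1,2,6}: W {1,3,7}->{1,3}; Z {1,2,3,4,6,7}->{1,3}; X {1,2,6}->{2,6}
So after constraint 3: D(W)={1,3}, size = 2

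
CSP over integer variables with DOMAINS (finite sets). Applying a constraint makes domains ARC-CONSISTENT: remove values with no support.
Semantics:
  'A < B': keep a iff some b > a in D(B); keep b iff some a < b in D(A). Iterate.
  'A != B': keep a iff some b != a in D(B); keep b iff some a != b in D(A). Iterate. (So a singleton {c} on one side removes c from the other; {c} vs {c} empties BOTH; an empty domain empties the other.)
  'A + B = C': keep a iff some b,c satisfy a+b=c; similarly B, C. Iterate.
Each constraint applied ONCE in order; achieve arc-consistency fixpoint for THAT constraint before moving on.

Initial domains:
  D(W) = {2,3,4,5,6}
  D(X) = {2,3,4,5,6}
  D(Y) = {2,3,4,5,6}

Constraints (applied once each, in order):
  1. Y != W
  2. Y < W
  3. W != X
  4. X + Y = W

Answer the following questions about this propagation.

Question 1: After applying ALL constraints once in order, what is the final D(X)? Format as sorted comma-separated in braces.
Answer: {2,3,4}

Derivation:
Constraint 1 (Y != W) on D(Y)={2,3,4,5,6} D(W)={2,3,4,5,6}: no change
Constraint 2 (Y < W) on D(Y)={2,3,4,5,6} D(W)={2,3,4,5,6}: Y {2,3,4,5,6}->{2,3,4,5}; W {2,3,4,5,6}->{3,4,5,6}
Constraint 3 (W != X) on D(W)={3,4,5,6} D(X)={2,3,4,5,6}: no change
Constraint 4 (X + Y = W) on D(X)={2,3,4,5,6} D(Y)={2,3,4,5} D(W)={3,4,5,6}: X {2,3,4,5,6}->{2,3,4}; Y {2,3,4,5}->{2,3,4}; W {3,4,5,6}->{4,5,6}
So after all 4 constraints: D(X) = {2,3,4}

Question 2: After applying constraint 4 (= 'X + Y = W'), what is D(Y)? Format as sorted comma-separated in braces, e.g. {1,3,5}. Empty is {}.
Answer: {2,3,4}

Derivation:
Constraint 1 (Y != W) on D(Y)={2,3,4,5,6} D(W)={2,3,4,5,6}: no change
Constraint 2 (Y < W) on D(Y)={2,3,4,5,6} D(W)={2,3,4,5,6}: Y {2,3,4,5,6}->{2,3,4,5}; W {2,3,4,5,6}->{3,4,5,6}
Constraint 3 (W != X) on D(W)={3,4,5,6} D(X)={2,3,4,5,6}: no change
Constraint 4 (X + Y = W) on D(X)={2,3,4,5,6} D(Y)={2,3,4,5} D(W)={3,4,5,6}: X {2,3,4,5,6}->{2,3,4}; Y {2,3,4,5}->{2,3,4}; W {3,4,5,6}->{4,5,6}
So after constraint 4: D(Y) = {2,3,4}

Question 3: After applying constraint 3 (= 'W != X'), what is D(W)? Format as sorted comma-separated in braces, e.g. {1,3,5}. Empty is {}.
Constraint 1 (Y != W) on D(Y)={2,3,4,5,6} D(W)={2,3,4,5,6}: no change
Constraint 2 (Y < W) on D(Y)={2,3,4,5,6} D(W)={2,3,4,5,6}: Y {2,3,4,5,6}->{2,3,4,5}; W {2,3,4,5,6}->{3,4,5,6}
Constraint 3 (W != X) on D(W)={3,4,5,6} D(X)={2,3,4,5,6}: no change
So after constraint 3: D(W) = {3,4,5,6}

Answer: {3,4,5,6}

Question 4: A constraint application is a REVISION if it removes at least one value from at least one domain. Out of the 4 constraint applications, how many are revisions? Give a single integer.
Constraint 1 (Y != W) on D(Y)={2,3,4,5,6} D(W)={2,3,4,5,6}: no change => not a revision
Constraint 2 (Y < W) on D(Y)={2,3,4,5,6} D(W)={2,3,4,5,6}: Y {2,3,4,5,6}->{2,3,4,5}; W {2,3,4,5,6}->{3,4,5,6} => REVISION
Constraint 3 (W != X) on D(W)={3,4,5,6} D(X)={2,3,4,5,6}: no change => not a revision
Constraint 4 (X + Y = W) on D(X)={2,3,4,5,6} D(Y)={2,3,4,5} D(W)={3,4,5,6}: X {2,3,4,5,6}->{2,3,4}; Y {2,3,4,5}->{2,3,4}; W {3,4,5,6}->{4,5,6} => REVISION
Total revisions = 2

Answer: 2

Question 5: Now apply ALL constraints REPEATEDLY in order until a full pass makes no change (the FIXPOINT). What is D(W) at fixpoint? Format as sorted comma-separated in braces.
Answer: {4,5,6}

Derivation:
pass 0 (initial): D(W)={2,3,4,5,6}
pass 1: W {2,3,4,5,6}->{4,5,6}; X {2,3,4,5,6}->{2,3,4}; Y {2,3,4,5,6}->{2,3,4}
pass 2: no change
Fixpoint after 2 passes: D(W) = {4,5,6}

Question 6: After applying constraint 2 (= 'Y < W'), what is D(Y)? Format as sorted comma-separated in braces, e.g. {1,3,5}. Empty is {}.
Answer: {2,3,4,5}

Derivation:
Constraint 1 (Y != W) on D(Y)={2,3,4,5,6} D(W)={2,3,4,5,6}: no change
Constraint 2 (Y < W) on D(Y)={2,3,4,5,6} D(W)={2,3,4,5,6}: Y {2,3,4,5,6}->{2,3,4,5}; W {2,3,4,5,6}->{3,4,5,6}
So after constraint 2: D(Y) = {2,3,4,5}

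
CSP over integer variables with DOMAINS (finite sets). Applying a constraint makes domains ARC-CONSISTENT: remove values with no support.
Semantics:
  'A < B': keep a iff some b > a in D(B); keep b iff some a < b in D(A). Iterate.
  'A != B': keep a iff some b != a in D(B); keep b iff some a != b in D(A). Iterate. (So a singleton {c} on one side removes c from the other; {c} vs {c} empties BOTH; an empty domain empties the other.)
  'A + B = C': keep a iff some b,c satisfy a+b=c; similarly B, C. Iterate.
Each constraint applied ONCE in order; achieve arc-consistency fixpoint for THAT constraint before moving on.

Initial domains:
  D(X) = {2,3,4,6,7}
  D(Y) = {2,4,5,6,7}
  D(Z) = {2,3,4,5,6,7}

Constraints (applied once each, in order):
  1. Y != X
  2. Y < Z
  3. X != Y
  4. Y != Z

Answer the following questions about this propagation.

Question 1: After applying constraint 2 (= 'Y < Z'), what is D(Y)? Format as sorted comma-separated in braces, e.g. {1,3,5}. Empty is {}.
Constraint 1 (Y != X) on D(Y)={2,4,5,6,7} D(X)={2,3,4,6,7}: no change
Constraint 2 (Y < Z) on D(Y)={2,4,5,6,7} D(Z)={2,3,4,5,6,7}: Y {2,4,5,6,7}->{2,4,5,6}; Z {2,3,4,5,6,7}->{3,4,5,6,7}
So after constraint 2: D(Y) = {2,4,5,6}

Answer: {2,4,5,6}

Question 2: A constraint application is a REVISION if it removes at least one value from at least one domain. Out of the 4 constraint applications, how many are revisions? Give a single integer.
Answer: 1

Derivation:
Constraint 1 (Y != X) on D(Y)={2,4,5,6,7} D(X)={2,3,4,6,7}: no change => not a revision
Constraint 2 (Y < Z) on D(Y)={2,4,5,6,7} D(Z)={2,3,4,5,6,7}: Y {2,4,5,6,7}->{2,4,5,6}; Z {2,3,4,5,6,7}->{3,4,5,6,7} => REVISION
Constraint 3 (X != Y) on D(X)={2,3,4,6,7} D(Y)={2,4,5,6}: no change => not a revision
Constraint 4 (Y != Z) on D(Y)={2,4,5,6} D(Z)={3,4,5,6,7}: no change => not a revision
Total revisions = 1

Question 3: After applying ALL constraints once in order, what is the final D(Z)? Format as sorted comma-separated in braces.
Constraint 1 (Y != X) on D(Y)={2,4,5,6,7} D(X)={2,3,4,6,7}: no change
Constraint 2 (Y < Z) on D(Y)={2,4,5,6,7} D(Z)={2,3,4,5,6,7}: Y {2,4,5,6,7}->{2,4,5,6}; Z {2,3,4,5,6,7}->{3,4,5,6,7}
Constraint 3 (X != Y) on D(X)={2,3,4,6,7} D(Y)={2,4,5,6}: no change
Constraint 4 (Y != Z) on D(Y)={2,4,5,6} D(Z)={3,4,5,6,7}: no change
So after all 4 constraints: D(Z) = {3,4,5,6,7}

Answer: {3,4,5,6,7}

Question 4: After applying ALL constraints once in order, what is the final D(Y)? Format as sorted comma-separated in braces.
Constraint 1 (Y != X) on D(Y)={2,4,5,6,7} D(X)={2,3,4,6,7}: no change
Constraint 2 (Y < Z) on D(Y)={2,4,5,6,7} D(Z)={2,3,4,5,6,7}: Y {2,4,5,6,7}->{2,4,5,6}; Z {2,3,4,5,6,7}->{3,4,5,6,7}
Constraint 3 (X != Y) on D(X)={2,3,4,6,7} D(Y)={2,4,5,6}: no change
Constraint 4 (Y != Z) on D(Y)={2,4,5,6} D(Z)={3,4,5,6,7}: no change
So after all 4 constraints: D(Y) = {2,4,5,6}

Answer: {2,4,5,6}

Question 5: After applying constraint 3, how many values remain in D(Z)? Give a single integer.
Constraint 1 (Y != X) on D(Y)={2,4,5,6,7} D(X)={2,3,4,6,7}: no change
Constraint 2 (Y < Z) on D(Y)={2,4,5,6,7} D(Z)={2,3,4,5,6,7}: Y {2,4,5,6,7}->{2,4,5,6}; Z {2,3,4,5,6,7}->{3,4,5,6,7}
Constraint 3 (X != Y) on D(X)={2,3,4,6,7} D(Y)={2,4,5,6}: no change
So after constraint 3: D(Z)={3,4,5,6,7}, size = 5

Answer: 5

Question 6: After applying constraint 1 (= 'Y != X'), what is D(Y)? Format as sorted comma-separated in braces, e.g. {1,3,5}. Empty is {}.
Answer: {2,4,5,6,7}

Derivation:
Constraint 1 (Y != X) on D(Y)={2,4,5,6,7} D(X)={2,3,4,6,7}: no change
So after constraint 1: D(Y) = {2,4,5,6,7}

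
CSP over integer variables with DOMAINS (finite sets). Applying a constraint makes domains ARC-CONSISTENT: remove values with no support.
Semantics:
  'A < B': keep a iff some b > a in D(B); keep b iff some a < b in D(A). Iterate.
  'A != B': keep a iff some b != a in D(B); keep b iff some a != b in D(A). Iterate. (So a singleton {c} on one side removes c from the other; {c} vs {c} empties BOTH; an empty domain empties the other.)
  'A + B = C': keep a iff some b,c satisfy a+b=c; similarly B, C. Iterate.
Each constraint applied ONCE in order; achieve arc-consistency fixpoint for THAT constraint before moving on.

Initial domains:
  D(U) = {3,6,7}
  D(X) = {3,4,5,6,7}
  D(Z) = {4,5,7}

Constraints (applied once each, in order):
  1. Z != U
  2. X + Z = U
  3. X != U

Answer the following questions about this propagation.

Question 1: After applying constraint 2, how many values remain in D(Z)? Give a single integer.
Answer: 1

Derivation:
Constraint 1 (Z != U) on D(Z)={4,5,7} D(U)={3,6,7}: no change
Constraint 2 (X + Z = U) on D(X)={3,4,5,6,7} D(Z)={4,5,7} D(U)={3,6,7}: X {3,4,5,6,7}->{3}; Z {4,5,7}->{4}; U {3,6,7}->{7}
So after constraint 2: D(Z)={4}, size = 1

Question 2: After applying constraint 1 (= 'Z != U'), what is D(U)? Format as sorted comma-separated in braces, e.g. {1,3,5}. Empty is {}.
Answer: {3,6,7}

Derivation:
Constraint 1 (Z != U) on D(Z)={4,5,7} D(U)={3,6,7}: no change
So after constraint 1: D(U) = {3,6,7}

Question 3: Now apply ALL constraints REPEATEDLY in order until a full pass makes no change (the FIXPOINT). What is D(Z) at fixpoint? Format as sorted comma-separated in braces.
pass 0 (initial): D(Z)={4,5,7}
pass 1: U {3,6,7}->{7}; X {3,4,5,6,7}->{3}; Z {4,5,7}->{4}
pass 2: no change
Fixpoint after 2 passes: D(Z) = {4}

Answer: {4}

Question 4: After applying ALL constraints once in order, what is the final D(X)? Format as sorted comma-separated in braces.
Constraint 1 (Z != U) on D(Z)={4,5,7} D(U)={3,6,7}: no change
Constraint 2 (X + Z = U) on D(X)={3,4,5,6,7} D(Z)={4,5,7} D(U)={3,6,7}: X {3,4,5,6,7}->{3}; Z {4,5,7}->{4}; U {3,6,7}->{7}
Constraint 3 (X != U) on D(X)={3} D(U)={7}: no change
So after all 3 constraints: D(X) = {3}

Answer: {3}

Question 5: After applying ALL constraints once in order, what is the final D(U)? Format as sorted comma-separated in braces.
Answer: {7}

Derivation:
Constraint 1 (Z != U) on D(Z)={4,5,7} D(U)={3,6,7}: no change
Constraint 2 (X + Z = U) on D(X)={3,4,5,6,7} D(Z)={4,5,7} D(U)={3,6,7}: X {3,4,5,6,7}->{3}; Z {4,5,7}->{4}; U {3,6,7}->{7}
Constraint 3 (X != U) on D(X)={3} D(U)={7}: no change
So after all 3 constraints: D(U) = {7}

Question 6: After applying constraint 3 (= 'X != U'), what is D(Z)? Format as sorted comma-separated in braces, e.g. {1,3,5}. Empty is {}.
Answer: {4}

Derivation:
Constraint 1 (Z != U) on D(Z)={4,5,7} D(U)={3,6,7}: no change
Constraint 2 (X + Z = U) on D(X)={3,4,5,6,7} D(Z)={4,5,7} D(U)={3,6,7}: X {3,4,5,6,7}->{3}; Z {4,5,7}->{4}; U {3,6,7}->{7}
Constraint 3 (X != U) on D(X)={3} D(U)={7}: no change
So after constraint 3: D(Z) = {4}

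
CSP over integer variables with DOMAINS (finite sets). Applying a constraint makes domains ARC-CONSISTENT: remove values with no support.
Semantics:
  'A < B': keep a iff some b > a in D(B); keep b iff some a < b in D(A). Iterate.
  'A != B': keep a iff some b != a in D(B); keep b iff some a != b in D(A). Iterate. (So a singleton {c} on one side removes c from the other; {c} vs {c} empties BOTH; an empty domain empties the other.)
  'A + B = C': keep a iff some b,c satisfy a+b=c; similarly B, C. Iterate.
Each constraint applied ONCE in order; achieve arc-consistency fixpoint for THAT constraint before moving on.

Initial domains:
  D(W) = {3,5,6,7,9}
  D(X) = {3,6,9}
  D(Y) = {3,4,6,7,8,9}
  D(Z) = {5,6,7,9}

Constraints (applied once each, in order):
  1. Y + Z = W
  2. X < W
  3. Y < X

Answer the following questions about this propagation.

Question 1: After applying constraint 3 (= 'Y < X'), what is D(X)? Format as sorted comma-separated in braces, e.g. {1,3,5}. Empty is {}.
Constraint 1 (Y + Z = W) on D(Y)={3,4,6,7,8,9} D(Z)={5,6,7,9} D(W)={3,5,6,7,9}: Y {3,4,6,7,8,9}->{3,4}; Z {5,6,7,9}->{5,6}; W {3,5,6,7,9}->{9}
Constraint 2 (X < W) on D(X)={3,6,9} D(W)={9}: X {3,6,9}->{3,6}
Constraint 3 (Y < X) on D(Y)={3,4} D(X)={3,6}: X {3,6}->{6}
So after constraint 3: D(X) = {6}

Answer: {6}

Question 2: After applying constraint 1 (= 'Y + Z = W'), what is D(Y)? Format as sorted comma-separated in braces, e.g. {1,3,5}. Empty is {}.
Constraint 1 (Y + Z = W) on D(Y)={3,4,6,7,8,9} D(Z)={5,6,7,9} D(W)={3,5,6,7,9}: Y {3,4,6,7,8,9}->{3,4}; Z {5,6,7,9}->{5,6}; W {3,5,6,7,9}->{9}
So after constraint 1: D(Y) = {3,4}

Answer: {3,4}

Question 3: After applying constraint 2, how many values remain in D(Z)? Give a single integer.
Constraint 1 (Y + Z = W) on D(Y)={3,4,6,7,8,9} D(Z)={5,6,7,9} D(W)={3,5,6,7,9}: Y {3,4,6,7,8,9}->{3,4}; Z {5,6,7,9}->{5,6}; W {3,5,6,7,9}->{9}
Constraint 2 (X < W) on D(X)={3,6,9} D(W)={9}: X {3,6,9}->{3,6}
So after constraint 2: D(Z)={5,6}, size = 2

Answer: 2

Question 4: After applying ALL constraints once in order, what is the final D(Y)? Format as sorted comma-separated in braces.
Constraint 1 (Y + Z = W) on D(Y)={3,4,6,7,8,9} D(Z)={5,6,7,9} D(W)={3,5,6,7,9}: Y {3,4,6,7,8,9}->{3,4}; Z {5,6,7,9}->{5,6}; W {3,5,6,7,9}->{9}
Constraint 2 (X < W) on D(X)={3,6,9} D(W)={9}: X {3,6,9}->{3,6}
Constraint 3 (Y < X) on D(Y)={3,4} D(X)={3,6}: X {3,6}->{6}
So after all 3 constraints: D(Y) = {3,4}

Answer: {3,4}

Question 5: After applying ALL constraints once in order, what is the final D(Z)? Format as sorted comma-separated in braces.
Constraint 1 (Y + Z = W) on D(Y)={3,4,6,7,8,9} D(Z)={5,6,7,9} D(W)={3,5,6,7,9}: Y {3,4,6,7,8,9}->{3,4}; Z {5,6,7,9}->{5,6}; W {3,5,6,7,9}->{9}
Constraint 2 (X < W) on D(X)={3,6,9} D(W)={9}: X {3,6,9}->{3,6}
Constraint 3 (Y < X) on D(Y)={3,4} D(X)={3,6}: X {3,6}->{6}
So after all 3 constraints: D(Z) = {5,6}

Answer: {5,6}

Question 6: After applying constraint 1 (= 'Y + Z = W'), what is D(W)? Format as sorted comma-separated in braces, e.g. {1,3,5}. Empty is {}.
Constraint 1 (Y + Z = W) on D(Y)={3,4,6,7,8,9} D(Z)={5,6,7,9} D(W)={3,5,6,7,9}: Y {3,4,6,7,8,9}->{3,4}; Z {5,6,7,9}->{5,6}; W {3,5,6,7,9}->{9}
So after constraint 1: D(W) = {9}

Answer: {9}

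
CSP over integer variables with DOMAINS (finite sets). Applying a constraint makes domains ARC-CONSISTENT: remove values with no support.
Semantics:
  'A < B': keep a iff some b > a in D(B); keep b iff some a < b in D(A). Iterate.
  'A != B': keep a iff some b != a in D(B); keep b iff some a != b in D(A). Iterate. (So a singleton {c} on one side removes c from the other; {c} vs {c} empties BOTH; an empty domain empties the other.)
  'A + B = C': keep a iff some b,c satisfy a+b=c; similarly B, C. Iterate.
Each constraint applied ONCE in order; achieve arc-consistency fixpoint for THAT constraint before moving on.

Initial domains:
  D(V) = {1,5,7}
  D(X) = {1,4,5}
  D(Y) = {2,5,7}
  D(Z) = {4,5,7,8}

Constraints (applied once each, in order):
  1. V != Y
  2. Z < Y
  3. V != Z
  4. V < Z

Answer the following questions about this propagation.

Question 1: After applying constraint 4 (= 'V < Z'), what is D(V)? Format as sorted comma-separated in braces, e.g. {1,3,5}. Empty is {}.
Answer: {1}

Derivation:
Constraint 1 (V != Y) on D(V)={1,5,7} D(Y)={2,5,7}: no change
Constraint 2 (Z < Y) on D(Z)={4,5,7,8} D(Y)={2,5,7}: Z {4,5,7,8}->{4,5}; Y {2,5,7}->{5,7}
Constraint 3 (V != Z) on D(V)={1,5,7} D(Z)={4,5}: no change
Constraint 4 (V < Z) on D(V)={1,5,7} D(Z)={4,5}: V {1,5,7}->{1}
So after constraint 4: D(V) = {1}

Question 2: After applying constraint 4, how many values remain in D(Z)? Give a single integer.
Answer: 2

Derivation:
Constraint 1 (V != Y) on D(V)={1,5,7} D(Y)={2,5,7}: no change
Constraint 2 (Z < Y) on D(Z)={4,5,7,8} D(Y)={2,5,7}: Z {4,5,7,8}->{4,5}; Y {2,5,7}->{5,7}
Constraint 3 (V != Z) on D(V)={1,5,7} D(Z)={4,5}: no change
Constraint 4 (V < Z) on D(V)={1,5,7} D(Z)={4,5}: V {1,5,7}->{1}
So after constraint 4: D(Z)={4,5}, size = 2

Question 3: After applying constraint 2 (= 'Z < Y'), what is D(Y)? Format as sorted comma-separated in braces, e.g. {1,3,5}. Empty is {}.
Constraint 1 (V != Y) on D(V)={1,5,7} D(Y)={2,5,7}: no change
Constraint 2 (Z < Y) on D(Z)={4,5,7,8} D(Y)={2,5,7}: Z {4,5,7,8}->{4,5}; Y {2,5,7}->{5,7}
So after constraint 2: D(Y) = {5,7}

Answer: {5,7}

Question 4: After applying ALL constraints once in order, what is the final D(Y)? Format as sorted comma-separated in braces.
Constraint 1 (V != Y) on D(V)={1,5,7} D(Y)={2,5,7}: no change
Constraint 2 (Z < Y) on D(Z)={4,5,7,8} D(Y)={2,5,7}: Z {4,5,7,8}->{4,5}; Y {2,5,7}->{5,7}
Constraint 3 (V != Z) on D(V)={1,5,7} D(Z)={4,5}: no change
Constraint 4 (V < Z) on D(V)={1,5,7} D(Z)={4,5}: V {1,5,7}->{1}
So after all 4 constraints: D(Y) = {5,7}

Answer: {5,7}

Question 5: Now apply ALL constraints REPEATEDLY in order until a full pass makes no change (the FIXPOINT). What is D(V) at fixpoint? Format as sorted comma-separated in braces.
Answer: {1}

Derivation:
pass 0 (initial): D(V)={1,5,7}
pass 1: V {1,5,7}->{1}; Y {2,5,7}->{5,7}; Z {4,5,7,8}->{4,5}
pass 2: no change
Fixpoint after 2 passes: D(V) = {1}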